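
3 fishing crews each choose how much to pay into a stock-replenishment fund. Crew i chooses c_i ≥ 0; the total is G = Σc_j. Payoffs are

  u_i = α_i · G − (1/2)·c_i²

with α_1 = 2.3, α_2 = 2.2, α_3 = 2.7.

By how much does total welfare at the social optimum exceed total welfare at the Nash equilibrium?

Crew i's FOC: ∂u_i/∂c_i = α_i − c_i = 0, so c_i* = α_i.
NE contributions = (2.3, 2.2, 2.7); G = 7.2.
W^NE = (Σα)·G − ½Σα_i² = 7.2² − ½·17.42 = 43.13.
Planner sets c_i = Σα_j = 7.2 for every i, so G^SO = 3·7.2 = 21.6.
W^SO = (Σα)·G^SO − ½·3·(Σα)² = (3/2)·7.2² = 77.76.
Deadweight loss = W^SO − W^NE = 34.63.

34.63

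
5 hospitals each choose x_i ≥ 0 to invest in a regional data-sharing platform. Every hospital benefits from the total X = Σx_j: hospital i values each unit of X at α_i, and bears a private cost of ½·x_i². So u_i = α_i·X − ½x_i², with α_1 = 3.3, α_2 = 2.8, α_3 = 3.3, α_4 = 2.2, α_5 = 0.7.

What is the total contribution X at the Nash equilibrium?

Hospital i's FOC: ∂u_i/∂x_i = α_i − x_i = 0, so x_i* = α_i.
NE contributions = (3.3, 2.8, 3.3, 2.2, 0.7); X = 12.3.

12.3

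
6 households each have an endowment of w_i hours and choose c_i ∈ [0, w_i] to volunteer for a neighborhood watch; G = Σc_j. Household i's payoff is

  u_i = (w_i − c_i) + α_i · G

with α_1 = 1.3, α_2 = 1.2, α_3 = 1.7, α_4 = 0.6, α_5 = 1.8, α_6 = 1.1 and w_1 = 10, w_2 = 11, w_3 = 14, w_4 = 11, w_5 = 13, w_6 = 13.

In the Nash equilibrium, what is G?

∂u_i/∂c_i = α_i − 1, so household i contributes w_i if α_i > 1, else 0.
α_i > 1 for i ∈ {1, 2, 3, 5, 6}; NE contributions (10, 11, 14, 0, 13, 13), G = 61.

61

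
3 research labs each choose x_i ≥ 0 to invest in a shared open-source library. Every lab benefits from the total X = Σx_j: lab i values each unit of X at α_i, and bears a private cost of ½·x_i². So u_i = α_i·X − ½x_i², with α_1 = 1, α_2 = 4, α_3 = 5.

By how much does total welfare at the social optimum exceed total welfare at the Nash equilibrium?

Lab i's FOC: ∂u_i/∂x_i = α_i − x_i = 0, so x_i* = α_i.
NE contributions = (1, 4, 5); X = 10.
W^NE = (Σα)·X − ½Σα_i² = 10² − ½·42 = 79.
Planner sets x_i = Σα_j = 10 for every i, so X^SO = 3·10 = 30.
W^SO = (Σα)·X^SO − ½·3·(Σα)² = (3/2)·10² = 150.
Deadweight loss = W^SO − W^NE = 71.

71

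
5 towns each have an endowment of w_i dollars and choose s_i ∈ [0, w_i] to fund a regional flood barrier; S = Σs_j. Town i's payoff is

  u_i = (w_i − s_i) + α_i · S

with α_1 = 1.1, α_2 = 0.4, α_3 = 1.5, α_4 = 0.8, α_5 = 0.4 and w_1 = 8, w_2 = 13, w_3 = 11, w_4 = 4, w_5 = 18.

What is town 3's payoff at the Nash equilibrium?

∂u_i/∂s_i = α_i − 1, so town i contributes w_i if α_i > 1, else 0.
α_i > 1 for i ∈ {1, 3}; NE contributions (8, 0, 11, 0, 0), S = 19.
u_3 = (11 − 11) + 1.5·19 = 28.5.

28.5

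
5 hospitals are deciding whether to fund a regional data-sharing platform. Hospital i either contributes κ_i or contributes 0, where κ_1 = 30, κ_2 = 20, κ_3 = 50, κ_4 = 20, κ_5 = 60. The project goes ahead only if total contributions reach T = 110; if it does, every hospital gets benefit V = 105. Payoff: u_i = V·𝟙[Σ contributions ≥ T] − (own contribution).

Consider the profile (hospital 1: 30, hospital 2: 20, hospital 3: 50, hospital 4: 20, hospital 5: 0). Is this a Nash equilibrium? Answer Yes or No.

Yes

Total = 120 ≥ 110: provided.
Hospital 1 (pledges 30, payoff 75): dropping to 0 → total 90, payoff 0. No gain.
Hospital 2 (pledges 20, payoff 85): dropping to 0 → total 100, payoff 0. No gain.
Hospital 3 (pledges 50, payoff 55): dropping to 0 → total 70, payoff 0. No gain.
Hospital 4 (pledges 20, payoff 85): dropping to 0 → total 100, payoff 0. No gain.
Hospital 5 (pledges 0, payoff 105): pledging 60 → total 180, payoff 45. No gain.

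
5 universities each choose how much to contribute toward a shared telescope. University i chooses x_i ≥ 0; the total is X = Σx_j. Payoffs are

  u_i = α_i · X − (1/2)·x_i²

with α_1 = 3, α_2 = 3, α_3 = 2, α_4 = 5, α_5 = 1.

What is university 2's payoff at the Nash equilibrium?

University i's FOC: ∂u_i/∂x_i = α_i − x_i = 0, so x_i* = α_i.
NE contributions = (3, 3, 2, 5, 1); X = 14.
u_2 = α_2·X − ½·(x_2)² = 3·14 − ½·3² = 37.5.

37.5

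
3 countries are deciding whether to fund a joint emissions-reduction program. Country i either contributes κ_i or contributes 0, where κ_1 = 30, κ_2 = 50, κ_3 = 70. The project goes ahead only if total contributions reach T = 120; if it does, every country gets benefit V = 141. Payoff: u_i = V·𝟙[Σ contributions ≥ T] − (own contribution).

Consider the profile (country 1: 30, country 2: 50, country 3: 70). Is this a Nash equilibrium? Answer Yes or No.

Total = 150 ≥ 120: provided.
Country 1 (pledges 30, payoff 111): dropping to 0 → total 120, payoff 141. Profitable deviation.

No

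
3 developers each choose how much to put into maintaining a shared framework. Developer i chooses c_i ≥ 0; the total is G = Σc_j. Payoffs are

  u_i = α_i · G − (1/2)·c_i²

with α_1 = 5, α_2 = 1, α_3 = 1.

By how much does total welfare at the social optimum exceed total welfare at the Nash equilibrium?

Developer i's FOC: ∂u_i/∂c_i = α_i − c_i = 0, so c_i* = α_i.
NE contributions = (5, 1, 1); G = 7.
W^NE = (Σα)·G − ½Σα_i² = 7² − ½·27 = 35.5.
Planner sets c_i = Σα_j = 7 for every i, so G^SO = 3·7 = 21.
W^SO = (Σα)·G^SO − ½·3·(Σα)² = (3/2)·7² = 73.5.
Deadweight loss = W^SO − W^NE = 38.

38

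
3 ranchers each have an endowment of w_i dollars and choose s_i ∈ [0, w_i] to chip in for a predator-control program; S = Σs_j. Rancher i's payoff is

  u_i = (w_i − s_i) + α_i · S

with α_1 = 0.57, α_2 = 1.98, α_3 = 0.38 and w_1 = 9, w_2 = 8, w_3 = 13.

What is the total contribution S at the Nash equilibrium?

8

∂u_i/∂s_i = α_i − 1, so rancher i contributes w_i if α_i > 1, else 0.
α_i > 1 for i ∈ {2}; NE contributions (0, 8, 0), S = 8.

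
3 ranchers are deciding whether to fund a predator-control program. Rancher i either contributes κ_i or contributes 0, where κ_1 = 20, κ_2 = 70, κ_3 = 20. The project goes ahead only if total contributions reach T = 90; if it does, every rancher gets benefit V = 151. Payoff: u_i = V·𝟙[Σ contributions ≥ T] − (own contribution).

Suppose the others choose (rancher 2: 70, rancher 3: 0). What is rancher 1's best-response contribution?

20

Others' total = 70. Contributing 20 brings total to 90 ≥ 90: gain V − κ_1 = 131.
Best response: 20.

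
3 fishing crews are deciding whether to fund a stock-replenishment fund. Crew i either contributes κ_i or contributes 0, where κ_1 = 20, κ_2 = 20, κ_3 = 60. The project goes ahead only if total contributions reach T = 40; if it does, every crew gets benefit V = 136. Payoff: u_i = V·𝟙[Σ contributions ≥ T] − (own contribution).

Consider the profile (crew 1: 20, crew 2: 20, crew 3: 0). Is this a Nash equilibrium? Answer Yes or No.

Yes

Total = 40 ≥ 40: provided.
Crew 1 (pledges 20, payoff 116): dropping to 0 → total 20, payoff 0. No gain.
Crew 2 (pledges 20, payoff 116): dropping to 0 → total 20, payoff 0. No gain.
Crew 3 (pledges 0, payoff 136): pledging 60 → total 100, payoff 76. No gain.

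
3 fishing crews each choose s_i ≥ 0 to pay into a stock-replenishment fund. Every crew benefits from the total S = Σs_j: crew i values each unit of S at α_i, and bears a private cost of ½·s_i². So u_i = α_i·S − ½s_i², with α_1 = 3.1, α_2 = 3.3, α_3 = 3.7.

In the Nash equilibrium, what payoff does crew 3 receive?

Crew i's FOC: ∂u_i/∂s_i = α_i − s_i = 0, so s_i* = α_i.
NE contributions = (3.1, 3.3, 3.7); S = 10.1.
u_3 = α_3·S − ½·(s_3)² = 3.7·10.1 − ½·3.7² = 30.525.

30.525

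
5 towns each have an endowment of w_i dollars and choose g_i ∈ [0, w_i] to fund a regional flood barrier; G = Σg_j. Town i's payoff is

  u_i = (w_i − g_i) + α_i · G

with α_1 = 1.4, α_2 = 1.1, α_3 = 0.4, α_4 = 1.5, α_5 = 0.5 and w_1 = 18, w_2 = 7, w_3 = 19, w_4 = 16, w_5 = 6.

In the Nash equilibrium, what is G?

∂u_i/∂g_i = α_i − 1, so town i contributes w_i if α_i > 1, else 0.
α_i > 1 for i ∈ {1, 2, 4}; NE contributions (18, 7, 0, 16, 0), G = 41.

41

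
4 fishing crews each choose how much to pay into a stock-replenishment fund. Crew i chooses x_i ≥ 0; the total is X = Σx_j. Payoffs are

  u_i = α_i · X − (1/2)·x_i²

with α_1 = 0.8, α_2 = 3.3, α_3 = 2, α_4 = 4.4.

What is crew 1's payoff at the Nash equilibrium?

Crew i's FOC: ∂u_i/∂x_i = α_i − x_i = 0, so x_i* = α_i.
NE contributions = (0.8, 3.3, 2, 4.4); X = 10.5.
u_1 = α_1·X − ½·(x_1)² = 0.8·10.5 − ½·0.8² = 8.08.

8.08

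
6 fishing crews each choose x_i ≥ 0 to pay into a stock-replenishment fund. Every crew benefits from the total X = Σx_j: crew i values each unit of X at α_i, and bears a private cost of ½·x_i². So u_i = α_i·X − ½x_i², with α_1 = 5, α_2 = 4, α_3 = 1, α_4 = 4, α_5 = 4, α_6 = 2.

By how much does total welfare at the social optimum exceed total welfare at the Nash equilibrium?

Crew i's FOC: ∂u_i/∂x_i = α_i − x_i = 0, so x_i* = α_i.
NE contributions = (5, 4, 1, 4, 4, 2); X = 20.
W^NE = (Σα)·X − ½Σα_i² = 20² − ½·78 = 361.
Planner sets x_i = Σα_j = 20 for every i, so X^SO = 6·20 = 120.
W^SO = (Σα)·X^SO − ½·6·(Σα)² = (6/2)·20² = 1200.
Deadweight loss = W^SO − W^NE = 839.

839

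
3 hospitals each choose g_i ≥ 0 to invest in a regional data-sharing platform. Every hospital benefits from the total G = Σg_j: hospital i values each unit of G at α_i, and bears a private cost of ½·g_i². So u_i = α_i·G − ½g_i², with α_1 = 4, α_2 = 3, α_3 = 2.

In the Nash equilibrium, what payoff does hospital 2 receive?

22.5

Hospital i's FOC: ∂u_i/∂g_i = α_i − g_i = 0, so g_i* = α_i.
NE contributions = (4, 3, 2); G = 9.
u_2 = α_2·G − ½·(g_2)² = 3·9 − ½·3² = 22.5.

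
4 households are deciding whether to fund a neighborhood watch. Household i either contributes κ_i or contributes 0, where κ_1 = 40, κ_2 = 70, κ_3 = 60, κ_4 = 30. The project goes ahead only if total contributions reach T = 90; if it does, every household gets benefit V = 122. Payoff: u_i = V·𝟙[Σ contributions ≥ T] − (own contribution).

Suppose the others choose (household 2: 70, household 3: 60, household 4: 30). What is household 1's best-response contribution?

Others' total = 160 ≥ 90; contributing adds cost 40 for no extra benefit.
Best response: 0.

0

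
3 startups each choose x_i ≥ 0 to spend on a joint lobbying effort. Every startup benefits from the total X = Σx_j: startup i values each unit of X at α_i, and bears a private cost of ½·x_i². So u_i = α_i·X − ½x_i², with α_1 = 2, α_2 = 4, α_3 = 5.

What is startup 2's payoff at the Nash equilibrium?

Startup i's FOC: ∂u_i/∂x_i = α_i − x_i = 0, so x_i* = α_i.
NE contributions = (2, 4, 5); X = 11.
u_2 = α_2·X − ½·(x_2)² = 4·11 − ½·4² = 36.

36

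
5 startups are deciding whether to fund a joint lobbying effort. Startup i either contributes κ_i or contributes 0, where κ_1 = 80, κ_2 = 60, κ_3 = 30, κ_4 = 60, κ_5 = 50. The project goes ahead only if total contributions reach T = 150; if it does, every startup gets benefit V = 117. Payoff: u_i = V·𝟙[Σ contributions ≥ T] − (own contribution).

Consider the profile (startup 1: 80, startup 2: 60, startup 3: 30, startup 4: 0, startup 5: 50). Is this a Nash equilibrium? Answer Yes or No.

No

Total = 220 ≥ 150: provided.
Startup 1 (pledges 80, payoff 37): dropping to 0 → total 140, payoff 0. No gain.
Startup 2 (pledges 60, payoff 57): dropping to 0 → total 160, payoff 117. Profitable deviation.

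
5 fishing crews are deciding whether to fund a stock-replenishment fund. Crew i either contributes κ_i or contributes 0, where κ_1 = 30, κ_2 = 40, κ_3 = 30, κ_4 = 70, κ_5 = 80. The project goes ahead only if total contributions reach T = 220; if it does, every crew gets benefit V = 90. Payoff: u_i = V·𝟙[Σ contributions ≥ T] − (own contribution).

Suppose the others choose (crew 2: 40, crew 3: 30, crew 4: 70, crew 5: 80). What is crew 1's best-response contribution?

0

Others' total = 220 ≥ 220; contributing adds cost 30 for no extra benefit.
Best response: 0.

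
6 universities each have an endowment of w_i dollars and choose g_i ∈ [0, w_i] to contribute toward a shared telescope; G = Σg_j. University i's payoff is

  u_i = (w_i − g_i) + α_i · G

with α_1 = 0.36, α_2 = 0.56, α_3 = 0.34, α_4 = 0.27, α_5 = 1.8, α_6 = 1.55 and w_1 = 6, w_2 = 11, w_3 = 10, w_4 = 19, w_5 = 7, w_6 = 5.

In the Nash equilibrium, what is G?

12

∂u_i/∂g_i = α_i − 1, so university i contributes w_i if α_i > 1, else 0.
α_i > 1 for i ∈ {5, 6}; NE contributions (0, 0, 0, 0, 7, 5), G = 12.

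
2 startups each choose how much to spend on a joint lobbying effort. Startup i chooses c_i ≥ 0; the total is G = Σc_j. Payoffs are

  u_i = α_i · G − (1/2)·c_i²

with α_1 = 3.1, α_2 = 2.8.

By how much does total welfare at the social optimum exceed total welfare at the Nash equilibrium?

Startup i's FOC: ∂u_i/∂c_i = α_i − c_i = 0, so c_i* = α_i.
NE contributions = (3.1, 2.8); G = 5.9.
W^NE = (Σα)·G − ½Σα_i² = 5.9² − ½·17.45 = 26.085.
Planner sets c_i = Σα_j = 5.9 for every i, so G^SO = 2·5.9 = 11.8.
W^SO = (Σα)·G^SO − ½·2·(Σα)² = (2/2)·5.9² = 34.81.
Deadweight loss = W^SO − W^NE = 8.725.

8.725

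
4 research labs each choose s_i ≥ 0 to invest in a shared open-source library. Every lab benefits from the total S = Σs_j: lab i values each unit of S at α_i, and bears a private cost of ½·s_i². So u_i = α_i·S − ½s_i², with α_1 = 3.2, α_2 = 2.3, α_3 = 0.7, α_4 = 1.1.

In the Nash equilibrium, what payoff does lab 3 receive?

4.865

Lab i's FOC: ∂u_i/∂s_i = α_i − s_i = 0, so s_i* = α_i.
NE contributions = (3.2, 2.3, 0.7, 1.1); S = 7.3.
u_3 = α_3·S − ½·(s_3)² = 0.7·7.3 − ½·0.7² = 4.865.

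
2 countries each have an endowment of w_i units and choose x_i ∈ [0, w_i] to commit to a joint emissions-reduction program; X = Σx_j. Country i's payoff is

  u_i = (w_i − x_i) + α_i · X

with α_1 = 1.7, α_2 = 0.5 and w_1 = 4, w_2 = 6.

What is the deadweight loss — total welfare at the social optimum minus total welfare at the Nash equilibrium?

7.2

∂u_i/∂x_i = α_i − 1, so country i contributes w_i if α_i > 1, else 0.
α_i > 1 for i ∈ {1}; NE contributions (4, 0), X = 4.
W^NE = Σw_i − X^NE + (Σα_i)·X^NE = 10 + 1.2·4 = 14.8.
Planner: ∂(Σu_j)/∂x_i = Σα_j − 1 = 1.2 > 0, so everyone contributes w_i; X^SO = 10, W^SO = 10 + 1.2·10 = 22.
Deadweight loss = 7.2.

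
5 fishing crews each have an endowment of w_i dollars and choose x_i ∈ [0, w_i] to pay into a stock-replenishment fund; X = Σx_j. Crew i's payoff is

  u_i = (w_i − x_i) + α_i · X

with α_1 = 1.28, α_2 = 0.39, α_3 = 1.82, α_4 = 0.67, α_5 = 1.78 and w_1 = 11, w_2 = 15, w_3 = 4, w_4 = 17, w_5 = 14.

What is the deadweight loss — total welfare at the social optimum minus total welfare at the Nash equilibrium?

∂u_i/∂x_i = α_i − 1, so crew i contributes w_i if α_i > 1, else 0.
α_i > 1 for i ∈ {1, 3, 5}; NE contributions (11, 0, 4, 0, 14), X = 29.
W^NE = Σw_i − X^NE + (Σα_i)·X^NE = 61 + 4.94·29 = 204.26.
Planner: ∂(Σu_j)/∂x_i = Σα_j − 1 = 4.94 > 0, so everyone contributes w_i; X^SO = 61, W^SO = 61 + 4.94·61 = 362.34.
Deadweight loss = 158.08.

158.08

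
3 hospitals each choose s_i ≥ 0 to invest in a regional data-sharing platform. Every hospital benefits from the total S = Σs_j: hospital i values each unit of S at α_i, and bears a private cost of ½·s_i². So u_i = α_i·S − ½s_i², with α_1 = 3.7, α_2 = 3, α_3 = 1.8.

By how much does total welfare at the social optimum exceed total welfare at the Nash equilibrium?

49.09

Hospital i's FOC: ∂u_i/∂s_i = α_i − s_i = 0, so s_i* = α_i.
NE contributions = (3.7, 3, 1.8); S = 8.5.
W^NE = (Σα)·S − ½Σα_i² = 8.5² − ½·25.93 = 59.285.
Planner sets s_i = Σα_j = 8.5 for every i, so S^SO = 3·8.5 = 25.5.
W^SO = (Σα)·S^SO − ½·3·(Σα)² = (3/2)·8.5² = 108.375.
Deadweight loss = W^SO − W^NE = 49.09.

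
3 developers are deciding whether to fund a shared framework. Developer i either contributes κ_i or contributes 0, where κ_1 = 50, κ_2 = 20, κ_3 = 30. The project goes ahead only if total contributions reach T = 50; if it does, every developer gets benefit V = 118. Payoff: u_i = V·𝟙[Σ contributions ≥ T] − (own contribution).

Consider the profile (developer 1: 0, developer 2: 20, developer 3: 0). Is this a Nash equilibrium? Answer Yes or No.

Total = 20 < 50: not provided.
Developer 1 (pledges 0, payoff 0): pledging 50 → total 70, payoff 68. Profitable deviation.

No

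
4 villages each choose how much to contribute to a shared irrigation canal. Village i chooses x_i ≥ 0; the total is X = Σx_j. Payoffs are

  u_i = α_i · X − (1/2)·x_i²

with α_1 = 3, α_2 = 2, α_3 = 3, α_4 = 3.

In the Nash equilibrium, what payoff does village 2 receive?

Village i's FOC: ∂u_i/∂x_i = α_i − x_i = 0, so x_i* = α_i.
NE contributions = (3, 2, 3, 3); X = 11.
u_2 = α_2·X − ½·(x_2)² = 2·11 − ½·2² = 20.

20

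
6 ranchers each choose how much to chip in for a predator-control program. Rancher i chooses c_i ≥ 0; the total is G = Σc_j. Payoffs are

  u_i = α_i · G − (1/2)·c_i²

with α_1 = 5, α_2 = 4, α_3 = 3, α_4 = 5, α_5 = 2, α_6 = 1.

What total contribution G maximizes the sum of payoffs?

Planner FOC: ∂(Σu_j)/∂c_i = (Σα_j) − c_i = 0, so c_i^SO = Σα_j = 20 for every i; G^SO = 120.

120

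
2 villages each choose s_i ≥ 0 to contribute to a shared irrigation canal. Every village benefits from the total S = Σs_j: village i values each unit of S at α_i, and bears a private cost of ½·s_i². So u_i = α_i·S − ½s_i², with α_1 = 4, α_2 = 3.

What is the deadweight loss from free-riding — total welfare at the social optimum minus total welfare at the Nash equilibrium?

12.5

Village i's FOC: ∂u_i/∂s_i = α_i − s_i = 0, so s_i* = α_i.
NE contributions = (4, 3); S = 7.
W^NE = (Σα)·S − ½Σα_i² = 7² − ½·25 = 36.5.
Planner sets s_i = Σα_j = 7 for every i, so S^SO = 2·7 = 14.
W^SO = (Σα)·S^SO − ½·2·(Σα)² = (2/2)·7² = 49.
Deadweight loss = W^SO − W^NE = 12.5.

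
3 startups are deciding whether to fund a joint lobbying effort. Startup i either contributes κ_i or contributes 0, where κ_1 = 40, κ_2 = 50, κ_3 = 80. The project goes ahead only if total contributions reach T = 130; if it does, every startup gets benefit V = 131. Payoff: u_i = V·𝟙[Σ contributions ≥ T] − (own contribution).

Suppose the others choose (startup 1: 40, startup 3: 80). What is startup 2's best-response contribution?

50

Others' total = 120. Contributing 50 brings total to 170 ≥ 130: gain V − κ_2 = 81.
Best response: 50.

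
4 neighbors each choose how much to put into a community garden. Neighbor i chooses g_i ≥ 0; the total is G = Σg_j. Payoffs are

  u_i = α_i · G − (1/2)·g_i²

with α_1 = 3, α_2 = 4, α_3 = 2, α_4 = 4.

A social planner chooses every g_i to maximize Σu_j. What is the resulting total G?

Planner FOC: ∂(Σu_j)/∂g_i = (Σα_j) − g_i = 0, so g_i^SO = Σα_j = 13 for every i; G^SO = 52.

52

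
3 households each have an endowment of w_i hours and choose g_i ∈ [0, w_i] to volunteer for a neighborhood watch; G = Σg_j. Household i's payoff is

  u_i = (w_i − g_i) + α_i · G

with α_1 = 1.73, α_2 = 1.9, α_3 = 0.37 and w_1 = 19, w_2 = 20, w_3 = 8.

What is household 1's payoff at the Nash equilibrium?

67.47

∂u_i/∂g_i = α_i − 1, so household i contributes w_i if α_i > 1, else 0.
α_i > 1 for i ∈ {1, 2}; NE contributions (19, 20, 0), G = 39.
u_1 = (19 − 19) + 1.73·39 = 67.47.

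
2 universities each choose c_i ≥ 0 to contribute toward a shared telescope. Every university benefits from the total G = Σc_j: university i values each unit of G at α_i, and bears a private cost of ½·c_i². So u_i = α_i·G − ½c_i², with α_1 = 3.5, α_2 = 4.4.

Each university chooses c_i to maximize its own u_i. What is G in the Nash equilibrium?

University i's FOC: ∂u_i/∂c_i = α_i − c_i = 0, so c_i* = α_i.
NE contributions = (3.5, 4.4); G = 7.9.

7.9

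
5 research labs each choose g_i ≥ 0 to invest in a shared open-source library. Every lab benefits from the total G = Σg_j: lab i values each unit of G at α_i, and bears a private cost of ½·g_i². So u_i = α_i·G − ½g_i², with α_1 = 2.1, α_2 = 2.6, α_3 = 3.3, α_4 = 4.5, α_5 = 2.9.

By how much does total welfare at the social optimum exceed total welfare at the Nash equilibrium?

Lab i's FOC: ∂u_i/∂g_i = α_i − g_i = 0, so g_i* = α_i.
NE contributions = (2.1, 2.6, 3.3, 4.5, 2.9); G = 15.4.
W^NE = (Σα)·G − ½Σα_i² = 15.4² − ½·50.72 = 211.8.
Planner sets g_i = Σα_j = 15.4 for every i, so G^SO = 5·15.4 = 77.
W^SO = (Σα)·G^SO − ½·5·(Σα)² = (5/2)·15.4² = 592.9.
Deadweight loss = W^SO − W^NE = 381.1.

381.1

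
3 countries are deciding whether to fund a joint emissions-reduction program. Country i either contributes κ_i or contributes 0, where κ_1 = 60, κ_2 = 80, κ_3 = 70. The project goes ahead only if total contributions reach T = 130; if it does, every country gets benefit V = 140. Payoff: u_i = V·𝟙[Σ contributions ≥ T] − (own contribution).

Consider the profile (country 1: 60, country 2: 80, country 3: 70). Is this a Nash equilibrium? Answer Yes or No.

Total = 210 ≥ 130: provided.
Country 1 (pledges 60, payoff 80): dropping to 0 → total 150, payoff 140. Profitable deviation.

No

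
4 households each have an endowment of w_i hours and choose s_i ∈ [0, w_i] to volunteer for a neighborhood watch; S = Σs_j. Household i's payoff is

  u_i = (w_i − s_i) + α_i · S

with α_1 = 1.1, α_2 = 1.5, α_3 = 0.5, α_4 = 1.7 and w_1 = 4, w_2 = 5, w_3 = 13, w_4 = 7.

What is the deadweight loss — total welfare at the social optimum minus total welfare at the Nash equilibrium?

∂u_i/∂s_i = α_i − 1, so household i contributes w_i if α_i > 1, else 0.
α_i > 1 for i ∈ {1, 2, 4}; NE contributions (4, 5, 0, 7), S = 16.
W^NE = Σw_i − S^NE + (Σα_i)·S^NE = 29 + 3.8·16 = 89.8.
Planner: ∂(Σu_j)/∂s_i = Σα_j − 1 = 3.8 > 0, so everyone contributes w_i; S^SO = 29, W^SO = 29 + 3.8·29 = 139.2.
Deadweight loss = 49.4.

49.4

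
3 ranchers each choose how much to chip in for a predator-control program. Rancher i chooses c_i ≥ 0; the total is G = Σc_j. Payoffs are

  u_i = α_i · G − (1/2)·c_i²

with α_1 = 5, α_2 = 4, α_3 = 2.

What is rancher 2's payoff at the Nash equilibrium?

Rancher i's FOC: ∂u_i/∂c_i = α_i − c_i = 0, so c_i* = α_i.
NE contributions = (5, 4, 2); G = 11.
u_2 = α_2·G − ½·(c_2)² = 4·11 − ½·4² = 36.

36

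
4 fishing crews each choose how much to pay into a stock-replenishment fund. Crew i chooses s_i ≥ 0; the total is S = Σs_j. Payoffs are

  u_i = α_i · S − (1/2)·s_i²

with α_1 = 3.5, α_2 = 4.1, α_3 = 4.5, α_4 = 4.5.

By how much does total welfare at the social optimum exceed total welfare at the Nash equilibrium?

310.34

Crew i's FOC: ∂u_i/∂s_i = α_i − s_i = 0, so s_i* = α_i.
NE contributions = (3.5, 4.1, 4.5, 4.5); S = 16.6.
W^NE = (Σα)·S − ½Σα_i² = 16.6² − ½·69.56 = 240.78.
Planner sets s_i = Σα_j = 16.6 for every i, so S^SO = 4·16.6 = 66.4.
W^SO = (Σα)·S^SO − ½·4·(Σα)² = (4/2)·16.6² = 551.12.
Deadweight loss = W^SO − W^NE = 310.34.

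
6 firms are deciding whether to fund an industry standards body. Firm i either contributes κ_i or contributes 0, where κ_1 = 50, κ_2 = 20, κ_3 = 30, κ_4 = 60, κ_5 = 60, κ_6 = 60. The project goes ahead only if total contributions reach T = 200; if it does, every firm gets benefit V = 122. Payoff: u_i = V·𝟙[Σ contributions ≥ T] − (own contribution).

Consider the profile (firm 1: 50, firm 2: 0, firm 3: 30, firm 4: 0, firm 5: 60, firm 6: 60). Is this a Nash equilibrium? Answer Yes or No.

Total = 200 ≥ 200: provided.
Firm 1 (pledges 50, payoff 72): dropping to 0 → total 150, payoff 0. No gain.
Firm 2 (pledges 0, payoff 122): pledging 20 → total 220, payoff 102. No gain.
Firm 3 (pledges 30, payoff 92): dropping to 0 → total 170, payoff 0. No gain.
Firm 4 (pledges 0, payoff 122): pledging 60 → total 260, payoff 62. No gain.
Firm 5 (pledges 60, payoff 62): dropping to 0 → total 140, payoff 0. No gain.
Firm 6 (pledges 60, payoff 62): dropping to 0 → total 140, payoff 0. No gain.

Yes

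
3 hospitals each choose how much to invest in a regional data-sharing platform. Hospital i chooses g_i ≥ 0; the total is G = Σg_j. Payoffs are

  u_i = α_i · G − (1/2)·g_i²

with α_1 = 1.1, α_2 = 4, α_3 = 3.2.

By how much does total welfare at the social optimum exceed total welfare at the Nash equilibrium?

48.17

Hospital i's FOC: ∂u_i/∂g_i = α_i − g_i = 0, so g_i* = α_i.
NE contributions = (1.1, 4, 3.2); G = 8.3.
W^NE = (Σα)·G − ½Σα_i² = 8.3² − ½·27.45 = 55.165.
Planner sets g_i = Σα_j = 8.3 for every i, so G^SO = 3·8.3 = 24.9.
W^SO = (Σα)·G^SO − ½·3·(Σα)² = (3/2)·8.3² = 103.335.
Deadweight loss = W^SO − W^NE = 48.17.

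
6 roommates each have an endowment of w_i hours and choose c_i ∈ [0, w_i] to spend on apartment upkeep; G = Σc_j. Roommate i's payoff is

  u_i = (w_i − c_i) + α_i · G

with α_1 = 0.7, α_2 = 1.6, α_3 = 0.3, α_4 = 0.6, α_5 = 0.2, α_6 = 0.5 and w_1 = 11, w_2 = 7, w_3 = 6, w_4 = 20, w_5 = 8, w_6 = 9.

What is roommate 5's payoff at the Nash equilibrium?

9.4

∂u_i/∂c_i = α_i − 1, so roommate i contributes w_i if α_i > 1, else 0.
α_i > 1 for i ∈ {2}; NE contributions (0, 7, 0, 0, 0, 0), G = 7.
u_5 = (8 − 0) + 0.2·7 = 9.4.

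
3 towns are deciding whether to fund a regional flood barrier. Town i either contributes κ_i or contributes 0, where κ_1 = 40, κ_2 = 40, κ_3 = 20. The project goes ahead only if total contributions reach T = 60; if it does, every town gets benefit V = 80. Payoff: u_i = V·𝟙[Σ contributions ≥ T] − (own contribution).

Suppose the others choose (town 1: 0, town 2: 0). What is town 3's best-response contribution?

0

Others' total = 0. Even contributing 20 gives 20 < 60: no benefit either way.
Best response: 0.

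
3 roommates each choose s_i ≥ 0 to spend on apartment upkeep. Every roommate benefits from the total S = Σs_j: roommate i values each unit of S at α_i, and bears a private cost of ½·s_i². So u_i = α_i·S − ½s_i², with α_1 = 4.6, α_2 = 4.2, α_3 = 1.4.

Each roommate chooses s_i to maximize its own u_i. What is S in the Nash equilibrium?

Roommate i's FOC: ∂u_i/∂s_i = α_i − s_i = 0, so s_i* = α_i.
NE contributions = (4.6, 4.2, 1.4); S = 10.2.

10.2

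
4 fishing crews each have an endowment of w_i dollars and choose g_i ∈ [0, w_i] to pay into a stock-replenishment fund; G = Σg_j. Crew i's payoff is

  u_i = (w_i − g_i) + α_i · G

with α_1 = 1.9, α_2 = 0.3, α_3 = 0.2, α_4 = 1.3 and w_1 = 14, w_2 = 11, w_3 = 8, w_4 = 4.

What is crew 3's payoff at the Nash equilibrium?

∂u_i/∂g_i = α_i − 1, so crew i contributes w_i if α_i > 1, else 0.
α_i > 1 for i ∈ {1, 4}; NE contributions (14, 0, 0, 4), G = 18.
u_3 = (8 − 0) + 0.2·18 = 11.6.

11.6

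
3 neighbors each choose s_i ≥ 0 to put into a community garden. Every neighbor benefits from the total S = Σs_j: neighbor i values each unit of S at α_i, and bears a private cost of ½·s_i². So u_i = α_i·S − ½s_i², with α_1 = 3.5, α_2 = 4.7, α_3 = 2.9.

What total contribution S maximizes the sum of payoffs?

33.3

Planner FOC: ∂(Σu_j)/∂s_i = (Σα_j) − s_i = 0, so s_i^SO = Σα_j = 11.1 for every i; S^SO = 33.3.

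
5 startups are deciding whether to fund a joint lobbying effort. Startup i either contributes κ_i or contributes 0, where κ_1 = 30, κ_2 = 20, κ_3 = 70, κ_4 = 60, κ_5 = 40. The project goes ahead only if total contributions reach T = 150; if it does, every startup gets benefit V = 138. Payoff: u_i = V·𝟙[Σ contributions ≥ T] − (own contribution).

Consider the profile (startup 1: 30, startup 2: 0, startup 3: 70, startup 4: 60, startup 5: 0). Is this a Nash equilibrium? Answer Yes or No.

Total = 160 ≥ 150: provided.
Startup 1 (pledges 30, payoff 108): dropping to 0 → total 130, payoff 0. No gain.
Startup 2 (pledges 0, payoff 138): pledging 20 → total 180, payoff 118. No gain.
Startup 3 (pledges 70, payoff 68): dropping to 0 → total 90, payoff 0. No gain.
Startup 4 (pledges 60, payoff 78): dropping to 0 → total 100, payoff 0. No gain.
Startup 5 (pledges 0, payoff 138): pledging 40 → total 200, payoff 98. No gain.

Yes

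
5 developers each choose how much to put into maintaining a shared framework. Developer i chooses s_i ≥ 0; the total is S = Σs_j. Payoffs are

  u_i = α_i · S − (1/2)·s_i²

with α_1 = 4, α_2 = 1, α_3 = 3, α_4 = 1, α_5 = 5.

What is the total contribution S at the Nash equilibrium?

Developer i's FOC: ∂u_i/∂s_i = α_i − s_i = 0, so s_i* = α_i.
NE contributions = (4, 1, 3, 1, 5); S = 14.

14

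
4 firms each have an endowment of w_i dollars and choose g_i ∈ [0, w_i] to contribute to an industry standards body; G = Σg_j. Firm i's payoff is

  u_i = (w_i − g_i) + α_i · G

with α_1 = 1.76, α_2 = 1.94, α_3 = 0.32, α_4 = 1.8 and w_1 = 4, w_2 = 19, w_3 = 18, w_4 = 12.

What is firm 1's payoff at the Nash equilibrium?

∂u_i/∂g_i = α_i − 1, so firm i contributes w_i if α_i > 1, else 0.
α_i > 1 for i ∈ {1, 2, 4}; NE contributions (4, 19, 0, 12), G = 35.
u_1 = (4 − 4) + 1.76·35 = 61.6.

61.6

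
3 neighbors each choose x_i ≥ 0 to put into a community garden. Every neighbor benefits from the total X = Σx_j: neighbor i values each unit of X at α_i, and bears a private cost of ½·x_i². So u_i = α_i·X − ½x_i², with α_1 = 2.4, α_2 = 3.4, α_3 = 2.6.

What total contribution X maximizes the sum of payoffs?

Planner FOC: ∂(Σu_j)/∂x_i = (Σα_j) − x_i = 0, so x_i^SO = Σα_j = 8.4 for every i; X^SO = 25.2.

25.2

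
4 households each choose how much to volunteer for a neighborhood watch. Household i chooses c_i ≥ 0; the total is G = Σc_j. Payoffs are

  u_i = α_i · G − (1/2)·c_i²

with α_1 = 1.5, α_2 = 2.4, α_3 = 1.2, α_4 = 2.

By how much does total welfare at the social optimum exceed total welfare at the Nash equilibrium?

Household i's FOC: ∂u_i/∂c_i = α_i − c_i = 0, so c_i* = α_i.
NE contributions = (1.5, 2.4, 1.2, 2); G = 7.1.
W^NE = (Σα)·G − ½Σα_i² = 7.1² − ½·13.45 = 43.685.
Planner sets c_i = Σα_j = 7.1 for every i, so G^SO = 4·7.1 = 28.4.
W^SO = (Σα)·G^SO − ½·4·(Σα)² = (4/2)·7.1² = 100.82.
Deadweight loss = W^SO − W^NE = 57.135.

57.135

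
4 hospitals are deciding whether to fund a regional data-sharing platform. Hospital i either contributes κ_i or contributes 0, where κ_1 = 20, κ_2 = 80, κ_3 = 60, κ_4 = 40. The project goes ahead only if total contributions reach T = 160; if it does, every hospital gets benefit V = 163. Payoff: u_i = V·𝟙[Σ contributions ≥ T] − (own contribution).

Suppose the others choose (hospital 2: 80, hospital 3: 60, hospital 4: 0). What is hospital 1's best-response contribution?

Others' total = 140. Contributing 20 brings total to 160 ≥ 160: gain V − κ_1 = 143.
Best response: 20.

20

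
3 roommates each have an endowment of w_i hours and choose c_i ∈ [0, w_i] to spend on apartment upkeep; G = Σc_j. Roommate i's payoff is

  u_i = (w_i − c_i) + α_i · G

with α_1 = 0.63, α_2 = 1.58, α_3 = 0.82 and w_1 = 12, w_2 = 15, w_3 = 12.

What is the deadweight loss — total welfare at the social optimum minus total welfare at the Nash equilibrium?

∂u_i/∂c_i = α_i − 1, so roommate i contributes w_i if α_i > 1, else 0.
α_i > 1 for i ∈ {2}; NE contributions (0, 15, 0), G = 15.
W^NE = Σw_i − G^NE + (Σα_i)·G^NE = 39 + 2.03·15 = 69.45.
Planner: ∂(Σu_j)/∂c_i = Σα_j − 1 = 2.03 > 0, so everyone contributes w_i; G^SO = 39, W^SO = 39 + 2.03·39 = 118.17.
Deadweight loss = 48.72.

48.72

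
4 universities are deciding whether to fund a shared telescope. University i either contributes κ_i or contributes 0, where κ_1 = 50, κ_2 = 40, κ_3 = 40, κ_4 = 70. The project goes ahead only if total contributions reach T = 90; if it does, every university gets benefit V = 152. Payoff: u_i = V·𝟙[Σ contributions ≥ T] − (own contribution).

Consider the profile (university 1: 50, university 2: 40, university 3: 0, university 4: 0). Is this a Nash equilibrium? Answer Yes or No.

Yes

Total = 90 ≥ 90: provided.
University 1 (pledges 50, payoff 102): dropping to 0 → total 40, payoff 0. No gain.
University 2 (pledges 40, payoff 112): dropping to 0 → total 50, payoff 0. No gain.
University 3 (pledges 0, payoff 152): pledging 40 → total 130, payoff 112. No gain.
University 4 (pledges 0, payoff 152): pledging 70 → total 160, payoff 82. No gain.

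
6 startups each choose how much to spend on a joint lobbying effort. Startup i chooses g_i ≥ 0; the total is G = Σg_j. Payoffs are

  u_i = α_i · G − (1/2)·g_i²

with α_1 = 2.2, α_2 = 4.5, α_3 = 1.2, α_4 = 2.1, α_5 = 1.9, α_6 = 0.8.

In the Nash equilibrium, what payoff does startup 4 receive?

24.465

Startup i's FOC: ∂u_i/∂g_i = α_i − g_i = 0, so g_i* = α_i.
NE contributions = (2.2, 4.5, 1.2, 2.1, 1.9, 0.8); G = 12.7.
u_4 = α_4·G − ½·(g_4)² = 2.1·12.7 − ½·2.1² = 24.465.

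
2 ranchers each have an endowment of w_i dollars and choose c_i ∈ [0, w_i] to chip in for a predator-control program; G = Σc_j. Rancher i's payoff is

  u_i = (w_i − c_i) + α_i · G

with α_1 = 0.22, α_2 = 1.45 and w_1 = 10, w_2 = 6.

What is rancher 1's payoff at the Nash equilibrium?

∂u_i/∂c_i = α_i − 1, so rancher i contributes w_i if α_i > 1, else 0.
α_i > 1 for i ∈ {2}; NE contributions (0, 6), G = 6.
u_1 = (10 − 0) + 0.22·6 = 11.32.

11.32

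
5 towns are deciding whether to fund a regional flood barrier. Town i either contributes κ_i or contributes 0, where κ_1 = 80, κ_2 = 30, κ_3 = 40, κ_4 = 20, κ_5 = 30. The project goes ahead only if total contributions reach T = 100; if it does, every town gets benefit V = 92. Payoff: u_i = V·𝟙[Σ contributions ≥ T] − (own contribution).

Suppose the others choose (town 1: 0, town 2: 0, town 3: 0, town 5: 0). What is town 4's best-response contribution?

Others' total = 0. Even contributing 20 gives 20 < 100: no benefit either way.
Best response: 0.

0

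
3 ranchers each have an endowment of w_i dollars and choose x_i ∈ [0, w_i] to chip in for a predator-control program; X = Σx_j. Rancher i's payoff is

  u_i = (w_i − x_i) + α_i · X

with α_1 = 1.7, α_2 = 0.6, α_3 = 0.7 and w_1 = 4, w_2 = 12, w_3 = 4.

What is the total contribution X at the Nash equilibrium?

∂u_i/∂x_i = α_i − 1, so rancher i contributes w_i if α_i > 1, else 0.
α_i > 1 for i ∈ {1}; NE contributions (4, 0, 0), X = 4.

4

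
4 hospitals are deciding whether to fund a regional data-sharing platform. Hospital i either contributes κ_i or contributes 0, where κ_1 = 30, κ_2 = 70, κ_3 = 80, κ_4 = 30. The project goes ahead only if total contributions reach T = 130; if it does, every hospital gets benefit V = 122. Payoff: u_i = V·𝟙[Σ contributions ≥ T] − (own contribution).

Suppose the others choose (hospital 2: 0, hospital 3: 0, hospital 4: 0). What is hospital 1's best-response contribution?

Others' total = 0. Even contributing 30 gives 30 < 130: no benefit either way.
Best response: 0.

0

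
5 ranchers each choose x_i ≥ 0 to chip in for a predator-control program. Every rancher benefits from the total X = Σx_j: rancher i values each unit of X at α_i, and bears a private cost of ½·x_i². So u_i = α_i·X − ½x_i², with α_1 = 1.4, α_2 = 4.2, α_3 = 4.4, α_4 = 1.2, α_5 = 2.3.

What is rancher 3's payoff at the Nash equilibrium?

Rancher i's FOC: ∂u_i/∂x_i = α_i − x_i = 0, so x_i* = α_i.
NE contributions = (1.4, 4.2, 4.4, 1.2, 2.3); X = 13.5.
u_3 = α_3·X − ½·(x_3)² = 4.4·13.5 − ½·4.4² = 49.72.

49.72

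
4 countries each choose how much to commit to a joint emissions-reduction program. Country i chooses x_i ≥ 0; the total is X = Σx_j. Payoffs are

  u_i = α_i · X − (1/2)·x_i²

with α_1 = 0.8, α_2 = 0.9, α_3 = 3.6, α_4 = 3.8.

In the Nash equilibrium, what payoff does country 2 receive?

7.785

Country i's FOC: ∂u_i/∂x_i = α_i − x_i = 0, so x_i* = α_i.
NE contributions = (0.8, 0.9, 3.6, 3.8); X = 9.1.
u_2 = α_2·X − ½·(x_2)² = 0.9·9.1 − ½·0.9² = 7.785.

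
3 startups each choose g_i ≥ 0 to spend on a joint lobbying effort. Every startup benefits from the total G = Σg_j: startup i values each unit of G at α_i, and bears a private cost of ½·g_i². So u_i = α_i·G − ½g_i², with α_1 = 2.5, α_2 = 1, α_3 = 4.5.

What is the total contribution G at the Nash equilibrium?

8

Startup i's FOC: ∂u_i/∂g_i = α_i − g_i = 0, so g_i* = α_i.
NE contributions = (2.5, 1, 4.5); G = 8.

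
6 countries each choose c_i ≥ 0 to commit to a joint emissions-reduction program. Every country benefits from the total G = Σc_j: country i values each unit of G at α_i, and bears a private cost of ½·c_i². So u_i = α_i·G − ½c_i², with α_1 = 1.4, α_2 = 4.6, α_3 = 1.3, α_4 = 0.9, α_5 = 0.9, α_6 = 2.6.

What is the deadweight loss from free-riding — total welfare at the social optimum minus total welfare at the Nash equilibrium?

290.375

Country i's FOC: ∂u_i/∂c_i = α_i − c_i = 0, so c_i* = α_i.
NE contributions = (1.4, 4.6, 1.3, 0.9, 0.9, 2.6); G = 11.7.
W^NE = (Σα)·G − ½Σα_i² = 11.7² − ½·33.19 = 120.295.
Planner sets c_i = Σα_j = 11.7 for every i, so G^SO = 6·11.7 = 70.2.
W^SO = (Σα)·G^SO − ½·6·(Σα)² = (6/2)·11.7² = 410.67.
Deadweight loss = W^SO − W^NE = 290.375.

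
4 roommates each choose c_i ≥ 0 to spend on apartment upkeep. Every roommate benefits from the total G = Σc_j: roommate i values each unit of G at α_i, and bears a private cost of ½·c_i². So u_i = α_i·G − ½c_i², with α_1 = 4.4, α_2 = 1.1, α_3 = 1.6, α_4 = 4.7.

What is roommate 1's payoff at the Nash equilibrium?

42.24

Roommate i's FOC: ∂u_i/∂c_i = α_i − c_i = 0, so c_i* = α_i.
NE contributions = (4.4, 1.1, 1.6, 4.7); G = 11.8.
u_1 = α_1·G − ½·(c_1)² = 4.4·11.8 − ½·4.4² = 42.24.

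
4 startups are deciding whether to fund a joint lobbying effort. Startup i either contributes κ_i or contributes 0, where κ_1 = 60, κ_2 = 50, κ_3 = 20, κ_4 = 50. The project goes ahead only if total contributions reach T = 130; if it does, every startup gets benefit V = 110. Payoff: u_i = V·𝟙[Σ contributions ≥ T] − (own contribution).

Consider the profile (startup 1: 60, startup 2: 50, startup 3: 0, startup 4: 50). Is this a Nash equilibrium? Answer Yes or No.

Yes

Total = 160 ≥ 130: provided.
Startup 1 (pledges 60, payoff 50): dropping to 0 → total 100, payoff 0. No gain.
Startup 2 (pledges 50, payoff 60): dropping to 0 → total 110, payoff 0. No gain.
Startup 3 (pledges 0, payoff 110): pledging 20 → total 180, payoff 90. No gain.
Startup 4 (pledges 50, payoff 60): dropping to 0 → total 110, payoff 0. No gain.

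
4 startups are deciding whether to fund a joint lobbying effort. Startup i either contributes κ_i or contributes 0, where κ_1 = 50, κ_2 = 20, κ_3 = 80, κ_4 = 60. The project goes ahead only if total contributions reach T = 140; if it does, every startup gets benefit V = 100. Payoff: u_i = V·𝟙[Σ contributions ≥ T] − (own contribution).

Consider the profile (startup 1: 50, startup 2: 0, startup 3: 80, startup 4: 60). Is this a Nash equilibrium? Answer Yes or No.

No

Total = 190 ≥ 140: provided.
Startup 1 (pledges 50, payoff 50): dropping to 0 → total 140, payoff 100. Profitable deviation.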